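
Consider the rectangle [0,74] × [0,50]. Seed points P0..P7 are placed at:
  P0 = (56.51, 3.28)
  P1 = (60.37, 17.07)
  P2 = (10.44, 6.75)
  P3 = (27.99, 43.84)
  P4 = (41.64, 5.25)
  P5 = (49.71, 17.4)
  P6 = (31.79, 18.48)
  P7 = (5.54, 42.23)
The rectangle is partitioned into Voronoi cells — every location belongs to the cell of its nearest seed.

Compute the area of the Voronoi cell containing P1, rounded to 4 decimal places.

Area of P1's cell: 759.7718

1. box [0,74]×[0,50]: [(0, 0) (74, 0) (74, 50) (0, 50)]
2. ⊥bis P1·P0 via (58.44,10.175): [(0, 26.5331) (74, 5.8196) (74, 50) (0, 50)]  |A|=2502.9513
3. ⊥bis P1·P2 via (35.405,11.91): [(34.3711, 16.9122) (74, 5.8196) (74, 50) (27.5322, 50)]  |A|=1644.1699
4. ⊥bis P1·P3 via (44.18,30.455): [(34.0936, 18.2548) (34.3711, 16.9122) (74, 5.8196) (74, 50) (60.3387, 50)]  |A|=1123.4458
5. ⊥bis P1·P4 via (51.005,11.16): [(41.1451, 26.7841) (50.1648, 12.4913) (74, 5.8196) (74, 50) (60.3387, 50)]  |A|=1024.5982
6. ⊥bis P1·P5 via (55.04,17.235): [(55.8876, 44.6161) (54.8525, 11.1792) (74, 5.8196) (74, 50) (60.3387, 50)]  |A|=759.7718
7. ⊥bis P1·P6 via (46.08,17.775): [(55.8876, 44.6161) (54.8525, 11.1792) (74, 5.8196) (74, 50) (60.3387, 50)]  |A|=759.7718
8. ⊥bis P1·P7 via (32.955,29.65): [(55.8876, 44.6161) (54.8525, 11.1792) (74, 5.8196) (74, 50) (60.3387, 50)]  |A|=759.7718
9. canonical 5-gon: [(55.8876, 44.6161) (54.8525, 11.1792) (74, 5.8196) (74, 50) (60.3387, 50)]
10. shoelace: 759.7718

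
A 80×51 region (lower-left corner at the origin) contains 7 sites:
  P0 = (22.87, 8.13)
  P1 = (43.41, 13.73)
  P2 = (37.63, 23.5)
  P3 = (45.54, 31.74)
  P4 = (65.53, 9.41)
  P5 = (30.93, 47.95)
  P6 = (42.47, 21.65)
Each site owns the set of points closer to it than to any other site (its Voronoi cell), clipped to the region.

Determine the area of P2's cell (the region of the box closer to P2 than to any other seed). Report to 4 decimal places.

Area of P2's cell: 315.1229

1. box [0,80]×[0,51]: [(0, 0) (80, 0) (80, 51) (0, 51)]
2. ⊥bis P2·P0 via (30.25,15.815): [(0, 44.8644) (46.7186, 0) (80, 0) (80, 51) (0, 51)]  |A|=3031.9979
3. ⊥bis P2·P1 via (40.52,18.615): [(0, 44.8644) (32.3608, 13.788) (80, 41.9716) (80, 51) (0, 51)]  |A|=1802.8089
4. ⊥bis P2·P3 via (41.585,27.62): [(0, 44.8644) (32.3608, 13.788) (46.9828, 22.4384) (17.2296, 51) (0, 51)]  |A|=757.3521
5. ⊥bis P2·P4 via (51.58,16.455): [(0, 44.8644) (32.3608, 13.788) (46.9828, 22.4384) (17.2296, 51) (0, 51)]  |A|=757.3521
6. ⊥bis P2·P5 via (34.28,35.725): [(15.0146, 30.4457) (32.3608, 13.788) (46.9828, 22.4384) (33.3946, 35.4824)]  |A|=350.9041
7. ⊥bis P2·P6 via (40.05,22.575): [(15.0146, 30.4457) (32.3608, 13.788) (37.9567, 17.0986) (41.8728, 27.3438) (33.3946, 35.4824)]  |A|=315.1229
8. canonical 5-gon: [(15.0146, 30.4457) (32.3608, 13.788) (37.9567, 17.0986) (41.8728, 27.3438) (33.3946, 35.4824)]
9. shoelace: 315.1229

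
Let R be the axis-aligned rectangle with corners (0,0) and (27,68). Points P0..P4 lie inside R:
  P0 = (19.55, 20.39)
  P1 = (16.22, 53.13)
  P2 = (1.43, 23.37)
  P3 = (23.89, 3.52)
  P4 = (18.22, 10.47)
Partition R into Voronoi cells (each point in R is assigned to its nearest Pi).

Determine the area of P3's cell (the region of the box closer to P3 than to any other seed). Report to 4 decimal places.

Area of P3's cell: 85.9902

1. box [0,27]×[0,68]: [(0, 0) (27, 0) (27, 68) (0, 68)]
2. ⊥bis P3·P0 via (21.72,11.955): [(0, 6.3673) (0, 0) (27, 0) (27, 13.3133)]  |A|=265.6884
3. ⊥bis P3·P1 via (20.055,28.325): [(0, 6.3673) (0, 0) (27, 0) (27, 13.3133)]  |A|=265.6884
4. ⊥bis P3·P2 via (12.66,13.445): [(8.2895, 8.4999) (0.7774, 0) (27, 0) (27, 13.3133)]  |A|=235.9937
5. ⊥bis P3·P4 via (21.055,6.995): [(12.4809, 0) (27, 0) (27, 11.8451)]  |A|=85.9902
6. canonical 3-gon: [(12.4809, 0) (27, 0) (27, 11.8451)]
7. shoelace: 85.9902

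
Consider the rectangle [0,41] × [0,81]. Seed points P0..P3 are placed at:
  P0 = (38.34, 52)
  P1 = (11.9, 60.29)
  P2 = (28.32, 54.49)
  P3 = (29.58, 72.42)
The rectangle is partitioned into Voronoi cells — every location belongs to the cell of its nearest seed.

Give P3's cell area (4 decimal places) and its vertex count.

Area of P3's cell: 422.9403 (5 vertices)

1. box [0,41]×[0,81]: [(0, 0) (41, 0) (41, 81) (0, 81)]
2. ⊥bis P3·P0 via (33.96,62.21): [(0, 47.6415) (41, 65.2301) (41, 81) (0, 81)]  |A|=1007.1331
3. ⊥bis P3·P1 via (20.74,66.355): [(25.9433, 58.7709) (41, 65.2301) (41, 81) (10.6923, 81)]  |A|=455.5776
4. ⊥bis P3·P2 via (28.95,63.455): [(22.4146, 63.9143) (35.7485, 62.9772) (41, 65.2301) (41, 81) (10.6923, 81)]  |A|=422.9403
5. canonical 5-gon: [(22.4146, 63.9143) (35.7485, 62.9772) (41, 65.2301) (41, 81) (10.6923, 81)]
6. shoelace: 422.9403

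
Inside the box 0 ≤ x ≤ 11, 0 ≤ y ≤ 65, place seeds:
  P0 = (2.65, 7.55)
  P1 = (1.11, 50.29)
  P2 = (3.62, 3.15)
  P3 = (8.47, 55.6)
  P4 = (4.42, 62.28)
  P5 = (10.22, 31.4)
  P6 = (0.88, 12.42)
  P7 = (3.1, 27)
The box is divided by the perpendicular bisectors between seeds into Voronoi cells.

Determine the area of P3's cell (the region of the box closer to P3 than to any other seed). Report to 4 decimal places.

Area of P3's cell: 75.6673

1. box [0,11]×[0,65]: [(0, 0) (11, 0) (11, 65) (0, 65)]
2. ⊥bis P3·P0 via (5.56,31.575): [(0, 32.2484) (11, 30.9161) (11, 65) (0, 65)]  |A|=367.5951
3. ⊥bis P3·P1 via (4.79,52.945): [(0, 59.5842) (11, 44.3375) (11, 65) (0, 65)]  |A|=143.4302
4. ⊥bis P3·P2 via (6.045,29.375): [(0, 59.5842) (11, 44.3375) (11, 65) (0, 65)]  |A|=143.4302
5. ⊥bis P3·P4 via (6.445,58.94): [(2.2846, 56.4176) (11, 44.3375) (11, 61.7016)]  |A|=75.6673
6. ⊥bis P3·P5 via (9.345,43.5): [(2.2846, 56.4176) (11, 44.3375) (11, 61.7016)]  |A|=75.6673
7. ⊥bis P3·P6 via (4.675,34.01): [(2.2846, 56.4176) (11, 44.3375) (11, 61.7016)]  |A|=75.6673
8. ⊥bis P3·P7 via (5.785,41.3): [(2.2846, 56.4176) (11, 44.3375) (11, 61.7016)]  |A|=75.6673
9. canonical 3-gon: [(2.2846, 56.4176) (11, 44.3375) (11, 61.7016)]
10. shoelace: 75.6673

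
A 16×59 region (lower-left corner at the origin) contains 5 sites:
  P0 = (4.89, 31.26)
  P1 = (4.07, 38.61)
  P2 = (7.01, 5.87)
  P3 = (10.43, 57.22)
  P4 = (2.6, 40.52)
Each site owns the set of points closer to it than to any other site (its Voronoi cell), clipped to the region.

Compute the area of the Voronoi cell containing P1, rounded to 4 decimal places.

1. box [0,16]×[0,59]: [(0, 0) (16, 0) (16, 59) (0, 59)]
2. ⊥bis P1·P0 via (4.48,34.935): [(0, 34.4352) (16, 36.2202) (16, 59) (0, 59)]  |A|=378.7567
3. ⊥bis P1·P2 via (5.54,22.24): [(0, 34.4352) (16, 36.2202) (16, 59) (0, 59)]  |A|=378.7567
4. ⊥bis P1·P3 via (7.25,47.915): [(0, 50.3927) (0, 34.4352) (16, 36.2202) (16, 44.9247)]  |A|=197.2957
5. ⊥bis P1·P4 via (3.335,39.565): [(12.052, 46.2739) (0, 36.9983) (0, 34.4352) (16, 36.2202) (16, 44.9247)]  |A|=116.5808
6. canonical 5-gon: [(12.052, 46.2739) (0, 36.9983) (0, 34.4352) (16, 36.2202) (16, 44.9247)]
7. shoelace: 116.5808

Area of P1's cell: 116.5808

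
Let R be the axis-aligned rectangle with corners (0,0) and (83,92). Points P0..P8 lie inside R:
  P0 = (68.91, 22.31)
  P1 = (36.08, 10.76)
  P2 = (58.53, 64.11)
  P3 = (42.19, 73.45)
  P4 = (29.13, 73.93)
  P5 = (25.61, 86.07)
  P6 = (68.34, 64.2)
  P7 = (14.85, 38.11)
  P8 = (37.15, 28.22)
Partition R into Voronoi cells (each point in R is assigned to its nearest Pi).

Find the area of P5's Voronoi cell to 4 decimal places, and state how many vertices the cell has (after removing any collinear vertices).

Area of P5's cell: 564.0163 (4 vertices)

1. box [0,83]×[0,92]: [(0, 0) (83, 0) (83, 92) (0, 92)]
2. ⊥bis P5·P0 via (47.26,54.19): [(0, 22.0953) (83, 78.4614) (83, 92) (0, 92)]  |A|=3462.8985
3. ⊥bis P5·P1 via (30.845,48.415): [(0, 44.1268) (40.7927, 49.798) (83, 78.4614) (83, 92) (0, 92)]  |A|=3013.5374
4. ⊥bis P5·P2 via (42.07,75.09): [(0, 44.1268) (23.6044, 47.4084) (53.3502, 92) (0, 92)]  |A|=1754.4946
5. ⊥bis P5·P3 via (33.9,79.76): [(0, 44.1268) (7.5795, 45.1805) (43.2166, 92) (0, 92)]  |A|=1193.1176
6. ⊥bis P5·P4 via (27.37,80): [(0, 72.0641) (35.9837, 82.4975) (43.2166, 92) (0, 92)]  |A|=564.0163
7. ⊥bis P5·P6 via (46.975,75.135): [(0, 72.0641) (35.9837, 82.4975) (43.2166, 92) (0, 92)]  |A|=564.0163
8. ⊥bis P5·P7 via (20.23,62.09): [(0, 72.0641) (35.9837, 82.4975) (43.2166, 92) (0, 92)]  |A|=564.0163
9. ⊥bis P5·P8 via (31.38,57.145): [(0, 72.0641) (35.9837, 82.4975) (43.2166, 92) (0, 92)]  |A|=564.0163
10. canonical 4-gon: [(0, 72.0641) (35.9837, 82.4975) (43.2166, 92) (0, 92)]
11. shoelace: 564.0163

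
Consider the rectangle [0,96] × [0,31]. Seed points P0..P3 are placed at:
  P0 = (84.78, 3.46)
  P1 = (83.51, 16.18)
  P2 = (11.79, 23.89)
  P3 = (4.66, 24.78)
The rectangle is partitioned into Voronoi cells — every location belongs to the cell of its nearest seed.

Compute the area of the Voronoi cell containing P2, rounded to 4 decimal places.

1. box [0,96]×[0,31]: [(0, 0) (96, 0) (96, 31) (0, 31)]
2. ⊥bis P2·P0 via (48.285,13.675): [(0, 0) (44.4573, 0) (53.1343, 31) (0, 31)]  |A|=1512.6704
3. ⊥bis P2·P1 via (47.65,20.035): [(0, 0) (44.4573, 0) (46.144, 6.0259) (48.8288, 31) (0, 31)]  |A|=1458.9069
4. ⊥bis P2·P3 via (8.225,24.335): [(5.1874, 0) (44.4573, 0) (46.144, 6.0259) (48.8288, 31) (9.057, 31)]  |A|=1238.1195
5. canonical 5-gon: [(5.1874, 0) (44.4573, 0) (46.144, 6.0259) (48.8288, 31) (9.057, 31)]
6. shoelace: 1238.1195

Area of P2's cell: 1238.1195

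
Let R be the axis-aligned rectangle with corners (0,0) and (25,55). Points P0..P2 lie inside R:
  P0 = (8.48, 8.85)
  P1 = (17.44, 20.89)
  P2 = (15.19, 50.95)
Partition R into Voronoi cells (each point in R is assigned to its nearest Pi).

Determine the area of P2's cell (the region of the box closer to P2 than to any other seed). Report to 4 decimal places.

Area of P2's cell: 484.1388

1. box [0,25]×[0,55]: [(0, 0) (25, 0) (25, 55) (0, 55)]
2. ⊥bis P2·P0 via (11.835,29.9): [(0, 31.7863) (25, 27.8017) (25, 55) (0, 55)]  |A|=630.1497
3. ⊥bis P2·P1 via (16.315,35.92): [(0, 34.6988) (25, 36.5701) (25, 55) (0, 55)]  |A|=484.1388
4. canonical 4-gon: [(0, 34.6988) (25, 36.5701) (25, 55) (0, 55)]
5. shoelace: 484.1388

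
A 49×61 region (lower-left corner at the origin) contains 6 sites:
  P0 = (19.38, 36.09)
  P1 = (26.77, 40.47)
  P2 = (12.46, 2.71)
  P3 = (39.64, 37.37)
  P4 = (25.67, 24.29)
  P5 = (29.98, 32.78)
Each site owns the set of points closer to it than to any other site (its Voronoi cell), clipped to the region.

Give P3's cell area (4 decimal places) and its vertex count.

1. box [0,49]×[0,61]: [(0, 0) (49, 0) (49, 61) (0, 61)]
2. ⊥bis P3·P0 via (29.51,36.73): [(31.8306, 0) (49, 0) (49, 61) (27.9767, 61)]  |A|=1164.8802
3. ⊥bis P3·P1 via (33.205,38.92): [(30.1682, 26.3123) (31.8306, 0) (49, 0) (49, 61) (38.5234, 61)]  |A|=981.9587
4. ⊥bis P3·P2 via (26.05,20.04): [(30.1682, 26.3123) (30.7998, 16.3153) (49, 2.0429) (49, 61) (38.5234, 61)]  |A|=823.3063
5. ⊥bis P3·P4 via (32.655,30.83): [(31.5425, 32.0181) (49, 13.3728) (49, 61) (38.5234, 61)]  |A|=567.5398
6. ⊥bis P3·P5 via (34.81,35.075): [(33.1303, 38.61) (41.1259, 21.7827) (49, 13.3728) (49, 61) (38.5234, 61)]  |A|=527.828
7. canonical 5-gon: [(33.1303, 38.61) (41.1259, 21.7827) (49, 13.3728) (49, 61) (38.5234, 61)]
8. shoelace: 527.828

Area of P3's cell: 527.8280 (5 vertices)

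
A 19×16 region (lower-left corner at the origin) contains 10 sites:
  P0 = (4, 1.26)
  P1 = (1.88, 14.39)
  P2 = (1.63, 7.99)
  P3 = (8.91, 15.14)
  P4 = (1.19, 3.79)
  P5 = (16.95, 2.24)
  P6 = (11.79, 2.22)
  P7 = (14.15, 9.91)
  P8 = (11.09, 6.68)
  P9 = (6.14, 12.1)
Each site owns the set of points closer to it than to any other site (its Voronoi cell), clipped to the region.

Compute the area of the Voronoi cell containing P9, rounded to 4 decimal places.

1. box [0,19]×[0,16]: [(0, 0) (19, 0) (19, 16) (0, 16)]
2. ⊥bis P9·P0 via (5.07,6.68): [(0, 7.6809) (19, 3.93) (19, 16) (0, 16)]  |A|=193.6966
3. ⊥bis P9·P1 via (4.01,13.245): [(0.9212, 7.499) (19, 3.93) (19, 16) (5.491, 16)]  |A|=166.5255
4. ⊥bis P9·P2 via (3.885,10.045): [(2.8817, 11.146) (7.3643, 6.2271) (19, 3.93) (19, 16) (5.491, 16)]  |A|=153.5298
5. ⊥bis P9·P3 via (7.525,13.62): [(5.301, 15.6465) (2.8817, 11.146) (7.3643, 6.2271) (17.9271, 4.1418)]  |A|=63.6337
6. ⊥bis P9·P4 via (3.665,7.945): [(5.301, 15.6465) (2.8817, 11.146) (7.3643, 6.2271) (17.9271, 4.1418)]  |A|=63.6337
7. ⊥bis P9·P5 via (11.545,7.17): [(12.9333, 8.6921) (5.301, 15.6465) (2.8817, 11.146) (7.3643, 6.2271) (10.1782, 5.6715)]  |A|=49.8237
8. ⊥bis P9·P6 via (8.965,7.16): [(12.4362, 9.145) (5.301, 15.6465) (2.8817, 11.146) (7.3538, 6.2386)]  |A|=42.8901
9. ⊥bis P9·P7 via (10.145,11.005): [(9.1176, 7.2473) (10.1948, 11.1873) (5.301, 15.6465) (2.8817, 11.146) (7.3538, 6.2386)]  |A|=37.3747
10. ⊥bis P9·P8 via (8.615,9.39): [(10.0657, 10.7149) (10.1948, 11.1873) (5.301, 15.6465) (2.8817, 11.146) (6.3593, 7.3299)]  |A|=31.0892
11. canonical 5-gon: [(10.0657, 10.7149) (10.1948, 11.1873) (5.301, 15.6465) (2.8817, 11.146) (6.3593, 7.3299)]
12. shoelace: 31.0892

Area of P9's cell: 31.0892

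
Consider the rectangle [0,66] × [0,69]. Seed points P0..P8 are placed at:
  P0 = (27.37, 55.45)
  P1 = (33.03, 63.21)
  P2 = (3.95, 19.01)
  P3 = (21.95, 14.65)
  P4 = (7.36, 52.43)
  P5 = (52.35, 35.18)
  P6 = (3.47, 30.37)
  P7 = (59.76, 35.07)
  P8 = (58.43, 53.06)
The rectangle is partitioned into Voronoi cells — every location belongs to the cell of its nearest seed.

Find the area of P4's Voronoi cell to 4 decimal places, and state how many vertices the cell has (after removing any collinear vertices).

Area of P4's cell: 488.7967 (4 vertices)

1. box [0,66]×[0,69]: [(0, 0) (66, 0) (66, 69) (0, 69)]
2. ⊥bis P4·P0 via (17.365,53.94): [(0, 0) (25.5059, 0) (15.0921, 69) (0, 69)]  |A|=1400.6291
3. ⊥bis P4·P1 via (20.195,57.82): [(0, 0) (25.5059, 0) (15.0921, 69) (0, 69)]  |A|=1400.6291
4. ⊥bis P4·P2 via (5.655,35.72): [(0, 36.297) (20.341, 34.2215) (15.0921, 69) (0, 69)]  |A|=595.0456
5. ⊥bis P4·P3 via (14.655,33.54): [(0, 36.297) (17.2393, 34.538) (20.125, 35.6524) (15.0921, 69) (0, 69)]  |A|=592.8606
6. ⊥bis P4·P5 via (29.855,43.805): [(0, 36.297) (17.2393, 34.538) (20.125, 35.6524) (15.0921, 69) (0, 69)]  |A|=592.8606
7. ⊥bis P4·P6 via (5.415,41.4): [(0, 42.3549) (19.6361, 38.8923) (15.0921, 69) (0, 69)]  |A|=488.7967
8. ⊥bis P4·P7 via (33.56,43.75): [(0, 42.3549) (19.6361, 38.8923) (15.0921, 69) (0, 69)]  |A|=488.7967
9. ⊥bis P4·P8 via (32.895,52.745): [(0, 42.3549) (19.6361, 38.8923) (15.0921, 69) (0, 69)]  |A|=488.7967
10. canonical 4-gon: [(0, 42.3549) (19.6361, 38.8923) (15.0921, 69) (0, 69)]
11. shoelace: 488.7967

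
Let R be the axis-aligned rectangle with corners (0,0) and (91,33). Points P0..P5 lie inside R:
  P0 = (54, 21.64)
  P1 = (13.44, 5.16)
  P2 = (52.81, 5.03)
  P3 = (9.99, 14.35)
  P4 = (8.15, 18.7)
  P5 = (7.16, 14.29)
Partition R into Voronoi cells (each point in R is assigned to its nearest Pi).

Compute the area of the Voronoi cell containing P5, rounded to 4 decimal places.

Area of P5's cell: 100.3064

1. box [0,91]×[0,33]: [(0, 0) (91, 0) (91, 33) (0, 33)]
2. ⊥bis P5·P0 via (30.58,17.965): [(0, 0) (33.399, 0) (28.2208, 33) (0, 33)]  |A|=1016.7262
3. ⊥bis P5·P1 via (10.3,9.725): [(0, 2.6402) (29.7714, 23.1182) (28.2208, 33) (0, 33)]  |A|=591.3615
4. ⊥bis P5·P2 via (29.985,9.66): [(0, 2.6402) (29.7714, 23.1182) (28.2208, 33) (0, 33)]  |A|=591.3615
5. ⊥bis P5·P3 via (8.575,14.32): [(0, 2.6402) (8.6958, 8.6216) (8.179, 33) (0, 33)]  |A|=231.6965
6. ⊥bis P5·P4 via (7.655,16.495): [(0, 18.2135) (0, 2.6402) (8.6958, 8.6216) (8.5331, 16.2979)]  |A|=100.3064
7. canonical 4-gon: [(0, 18.2135) (0, 2.6402) (8.6958, 8.6216) (8.5331, 16.2979)]
8. shoelace: 100.3064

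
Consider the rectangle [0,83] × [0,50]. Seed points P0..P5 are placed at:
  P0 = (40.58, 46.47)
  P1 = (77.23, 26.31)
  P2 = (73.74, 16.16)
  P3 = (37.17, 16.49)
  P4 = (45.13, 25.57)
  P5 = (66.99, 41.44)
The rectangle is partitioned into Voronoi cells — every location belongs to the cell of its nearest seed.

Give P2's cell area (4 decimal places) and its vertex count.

1. box [0,83]×[0,50]: [(0, 0) (83, 0) (83, 50) (0, 50)]
2. ⊥bis P2·P0 via (57.16,31.315): [(28.5364, 0) (83, 0) (83, 50) (74.2391, 50)]  |A|=1580.6123
3. ⊥bis P2·P1 via (75.485,21.235): [(54.5317, 28.4396) (28.5364, 0) (83, 0) (83, 18.651)]  |A|=1039.9426
4. ⊥bis P2·P3 via (55.455,16.325): [(55.5611, 28.0857) (55.3077, 0) (83, 0) (83, 18.651)]  |A|=644.7602
5. ⊥bis P2·P4 via (59.435,20.865): [(61.175, 26.1554) (55.3848, 8.551) (55.3077, 0) (83, 0) (83, 18.651)]  |A|=589.7571
6. ⊥bis P2·P5 via (70.365,28.8): [(61.175, 26.1554) (55.3848, 8.551) (55.3077, 0) (83, 0) (83, 18.651)]  |A|=589.7571
7. canonical 5-gon: [(61.175, 26.1554) (55.3848, 8.551) (55.3077, 0) (83, 0) (83, 18.651)]
8. shoelace: 589.7571

Area of P2's cell: 589.7571 (5 vertices)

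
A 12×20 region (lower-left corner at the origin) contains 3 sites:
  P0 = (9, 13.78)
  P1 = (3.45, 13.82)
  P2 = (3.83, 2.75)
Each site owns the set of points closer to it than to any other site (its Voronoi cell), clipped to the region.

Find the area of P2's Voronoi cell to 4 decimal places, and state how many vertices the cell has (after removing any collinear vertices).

Area of P2's cell: 91.8896 (5 vertices)

1. box [0,12]×[0,20]: [(0, 0) (12, 0) (12, 20) (0, 20)]
2. ⊥bis P2·P0 via (6.415,8.265): [(0, 11.2718) (0, 0) (12, 0) (12, 5.6472)]  |A|=101.5142
3. ⊥bis P2·P1 via (3.64,8.285): [(6.1859, 8.3724) (0, 8.16) (0, 0) (12, 0) (12, 5.6472)]  |A|=91.8896
4. canonical 5-gon: [(6.1859, 8.3724) (0, 8.16) (0, 0) (12, 0) (12, 5.6472)]
5. shoelace: 91.8896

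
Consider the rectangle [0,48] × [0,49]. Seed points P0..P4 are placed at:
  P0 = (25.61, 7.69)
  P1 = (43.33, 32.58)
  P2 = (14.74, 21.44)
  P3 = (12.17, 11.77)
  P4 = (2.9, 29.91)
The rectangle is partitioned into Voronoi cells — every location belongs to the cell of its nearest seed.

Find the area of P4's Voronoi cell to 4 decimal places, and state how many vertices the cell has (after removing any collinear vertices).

1. box [0,48]×[0,49]: [(0, 0) (48, 0) (48, 49) (0, 49)]
2. ⊥bis P4·P0 via (14.255,18.8): [(0, 4.2306) (43.8034, 49) (0, 49)]  |A|=980.5248
3. ⊥bis P4·P1 via (23.115,31.245): [(0, 4.2306) (23.3247, 28.0697) (21.9425, 49) (0, 49)]  |A|=751.7469
4. ⊥bis P4·P2 via (8.82,25.675): [(0, 13.3457) (22.2436, 44.4396) (21.9425, 49) (0, 49)]  |A|=446.5737
5. ⊥bis P4·P3 via (7.535,20.84): [(0, 16.9894) (4.1086, 19.089) (22.2436, 44.4396) (21.9425, 49) (0, 49)]  |A|=439.0886
6. canonical 5-gon: [(0, 16.9894) (4.1086, 19.089) (22.2436, 44.4396) (21.9425, 49) (0, 49)]
7. shoelace: 439.0886

Area of P4's cell: 439.0886 (5 vertices)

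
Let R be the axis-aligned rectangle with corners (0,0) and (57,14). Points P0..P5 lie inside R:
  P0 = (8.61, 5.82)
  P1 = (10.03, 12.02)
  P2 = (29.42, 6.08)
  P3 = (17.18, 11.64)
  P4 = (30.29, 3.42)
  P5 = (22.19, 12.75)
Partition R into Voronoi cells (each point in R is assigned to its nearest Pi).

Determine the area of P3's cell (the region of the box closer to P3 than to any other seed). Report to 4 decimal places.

Area of P3's cell: 74.1196

1. box [0,57]×[0,14]: [(0, 0) (57, 0) (57, 14) (0, 14)]
2. ⊥bis P3·P0 via (12.895,8.73): [(18.8237, 0) (57, 0) (57, 14) (9.3161, 14)]  |A|=601.0219
3. ⊥bis P3·P1 via (13.605,11.83): [(13.4007, 7.9854) (18.8237, 0) (57, 0) (57, 14) (13.7203, 14)]  |A|=587.777
4. ⊥bis P3·P2 via (23.3,8.86): [(13.4007, 7.9854) (18.8237, 0) (19.2754, 0) (25.6348, 14) (13.7203, 14)]  |A|=104.1483
5. ⊥bis P3·P4 via (23.735,7.53): [(13.4007, 7.9854) (18.8237, 0) (19.0137, 0) (19.9635, 1.5148) (25.6348, 14) (13.7203, 14)]  |A|=103.9501
6. ⊥bis P3·P5 via (19.685,12.195): [(13.4007, 7.9854) (18.8237, 0) (19.0137, 0) (19.9635, 1.5148) (21.3668, 4.6042) (19.2851, 14) (13.7203, 14)]  |A|=74.1196
7. canonical 7-gon: [(13.4007, 7.9854) (18.8237, 0) (19.0137, 0) (19.9635, 1.5148) (21.3668, 4.6042) (19.2851, 14) (13.7203, 14)]
8. shoelace: 74.1196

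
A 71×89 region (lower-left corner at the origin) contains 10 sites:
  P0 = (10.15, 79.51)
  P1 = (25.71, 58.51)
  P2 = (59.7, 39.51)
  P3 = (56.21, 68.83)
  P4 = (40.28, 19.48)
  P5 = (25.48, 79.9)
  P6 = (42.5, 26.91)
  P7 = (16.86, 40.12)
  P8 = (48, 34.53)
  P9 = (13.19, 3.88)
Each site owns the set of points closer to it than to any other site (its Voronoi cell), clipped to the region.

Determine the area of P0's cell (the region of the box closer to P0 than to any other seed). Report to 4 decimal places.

1. box [0,71]×[0,89]: [(0, 0) (71, 0) (71, 89) (0, 89)]
2. ⊥bis P0·P1 via (17.93,69.01): [(0, 55.7247) (44.9088, 89) (0, 89)]  |A|=747.1762
3. ⊥bis P0·P2 via (34.925,59.51): [(0, 55.7247) (44.9088, 89) (0, 89)]  |A|=747.1762
4. ⊥bis P0·P3 via (33.18,74.17): [(0, 55.7247) (34.8989, 81.5831) (36.6187, 89) (0, 89)]  |A|=716.4328
5. ⊥bis P0·P4 via (25.215,49.495): [(0, 55.7247) (34.8989, 81.5831) (36.6187, 89) (0, 89)]  |A|=716.4328
6. ⊥bis P0·P5 via (17.815,79.705): [(0, 55.7247) (18.0842, 69.1242) (17.5785, 89) (0, 89)]  |A|=475.5714
7. ⊥bis P0·P6 via (26.325,53.21): [(0, 55.7247) (18.0842, 69.1242) (17.5785, 89) (0, 89)]  |A|=475.5714
8. ⊥bis P0·P7 via (13.505,59.815): [(0, 57.5145) (3.1365, 58.0488) (18.0842, 69.1242) (17.5785, 89) (0, 89)]  |A|=472.7646
9. ⊥bis P0·P8 via (29.075,57.02): [(0, 57.5145) (3.1365, 58.0488) (18.0842, 69.1242) (17.5785, 89) (0, 89)]  |A|=472.7646
10. ⊥bis P0·P9 via (11.67,41.695): [(0, 57.5145) (3.1365, 58.0488) (18.0842, 69.1242) (17.5785, 89) (0, 89)]  |A|=472.7646
11. canonical 5-gon: [(0, 57.5145) (3.1365, 58.0488) (18.0842, 69.1242) (17.5785, 89) (0, 89)]
12. shoelace: 472.7646

Area of P0's cell: 472.7646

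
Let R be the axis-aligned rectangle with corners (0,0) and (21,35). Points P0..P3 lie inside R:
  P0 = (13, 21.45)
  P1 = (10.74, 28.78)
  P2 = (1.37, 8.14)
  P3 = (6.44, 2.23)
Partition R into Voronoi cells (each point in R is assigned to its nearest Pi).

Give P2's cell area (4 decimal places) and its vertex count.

Area of P2's cell: 106.8646 (3 vertices)

1. box [0,21]×[0,35]: [(0, 0) (21, 0) (21, 35) (0, 35)]
2. ⊥bis P2·P0 via (7.185,14.795): [(0, 21.0731) (0, 0) (21, 0) (21, 2.7237)]  |A|=249.8669
3. ⊥bis P2·P1 via (6.055,18.46): [(0, 21.0731) (0, 0) (21, 0) (21, 2.7237)]  |A|=249.8669
4. ⊥bis P2·P3 via (3.905,5.185): [(11.1097, 11.3657) (0, 21.0731) (0, 1.835)]  |A|=106.8646
5. canonical 3-gon: [(11.1097, 11.3657) (0, 21.0731) (0, 1.835)]
6. shoelace: 106.8646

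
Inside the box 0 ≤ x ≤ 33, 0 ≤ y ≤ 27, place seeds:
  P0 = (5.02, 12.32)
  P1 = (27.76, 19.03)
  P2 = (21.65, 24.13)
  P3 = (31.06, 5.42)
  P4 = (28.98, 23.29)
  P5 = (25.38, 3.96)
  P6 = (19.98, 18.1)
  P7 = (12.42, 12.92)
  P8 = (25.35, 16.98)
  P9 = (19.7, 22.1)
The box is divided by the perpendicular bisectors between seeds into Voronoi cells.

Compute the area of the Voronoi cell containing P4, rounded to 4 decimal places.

Area of P4's cell: 46.1490

1. box [0,33]×[0,27]: [(0, 0) (33, 0) (33, 27) (0, 27)]
2. ⊥bis P4·P0 via (17,17.805): [(25.152, 0) (33, 0) (33, 27) (12.7901, 27)]  |A|=378.7822
3. ⊥bis P4·P1 via (28.37,21.16): [(13.5163, 25.4139) (33, 19.834) (33, 27) (12.7901, 27)]  |A|=85.8374
4. ⊥bis P4·P2 via (25.315,23.71): [(25.1291, 22.0881) (33, 19.834) (33, 27) (25.692, 27)]  |A|=46.149
5. ⊥bis P4·P3 via (30.02,14.355): [(25.1291, 22.0881) (33, 19.834) (33, 27) (25.692, 27)]  |A|=46.149
6. ⊥bis P4·P5 via (27.18,13.625): [(25.1291, 22.0881) (33, 19.834) (33, 27) (25.692, 27)]  |A|=46.149
7. ⊥bis P4·P6 via (24.48,20.695): [(25.1291, 22.0881) (33, 19.834) (33, 27) (25.692, 27)]  |A|=46.149
8. ⊥bis P4·P7 via (20.7,18.105): [(25.1291, 22.0881) (33, 19.834) (33, 27) (25.692, 27)]  |A|=46.149
9. ⊥bis P4·P8 via (27.165,20.135): [(25.1291, 22.0881) (33, 19.834) (33, 27) (25.692, 27)]  |A|=46.149
10. ⊥bis P4·P9 via (24.34,22.695): [(25.1291, 22.0881) (33, 19.834) (33, 27) (25.692, 27)]  |A|=46.149
11. canonical 4-gon: [(25.1291, 22.0881) (33, 19.834) (33, 27) (25.692, 27)]
12. shoelace: 46.149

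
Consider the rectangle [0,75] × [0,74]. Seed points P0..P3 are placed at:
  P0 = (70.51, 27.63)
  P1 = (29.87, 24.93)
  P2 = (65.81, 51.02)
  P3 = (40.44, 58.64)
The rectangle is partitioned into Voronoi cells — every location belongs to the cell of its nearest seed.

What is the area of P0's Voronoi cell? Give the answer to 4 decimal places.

Area of P0's cell: 927.8855

1. box [0,75]×[0,74]: [(0, 0) (75, 0) (75, 74) (0, 74)]
2. ⊥bis P0·P1 via (50.19,26.28): [(51.936, 0) (75, 0) (75, 74) (47.0196, 74)]  |A|=1888.6431
3. ⊥bis P0·P2 via (68.16,39.325): [(49.5715, 35.5898) (51.936, 0) (75, 0) (75, 40.6994)]  |A|=927.8855
4. ⊥bis P0·P3 via (55.475,43.135): [(49.5715, 35.5898) (51.936, 0) (75, 0) (75, 40.6994)]  |A|=927.8855
5. canonical 4-gon: [(49.5715, 35.5898) (51.936, 0) (75, 0) (75, 40.6994)]
6. shoelace: 927.8855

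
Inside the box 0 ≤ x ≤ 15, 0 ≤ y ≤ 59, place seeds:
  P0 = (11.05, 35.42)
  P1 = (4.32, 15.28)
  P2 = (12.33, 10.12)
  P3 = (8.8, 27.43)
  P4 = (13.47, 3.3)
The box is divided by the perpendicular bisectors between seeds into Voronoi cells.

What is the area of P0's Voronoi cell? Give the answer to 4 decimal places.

Area of P0's cell: 403.3817

1. box [0,15]×[0,59]: [(0, 0) (15, 0) (15, 59) (0, 59)]
2. ⊥bis P0·P1 via (7.685,25.35): [(0, 27.918) (15, 22.9056) (15, 59) (0, 59)]  |A|=503.8227
3. ⊥bis P0·P2 via (11.69,22.77): [(0, 27.918) (14.9172, 22.9333) (15, 22.9375) (15, 59) (0, 59)]  |A|=503.8214
4. ⊥bis P0·P3 via (9.925,31.425): [(0, 34.2199) (15, 29.9959) (15, 59) (0, 59)]  |A|=403.3817
5. ⊥bis P0·P4 via (12.26,19.36): [(0, 34.2199) (15, 29.9959) (15, 59) (0, 59)]  |A|=403.3817
6. canonical 4-gon: [(0, 34.2199) (15, 29.9959) (15, 59) (0, 59)]
7. shoelace: 403.3817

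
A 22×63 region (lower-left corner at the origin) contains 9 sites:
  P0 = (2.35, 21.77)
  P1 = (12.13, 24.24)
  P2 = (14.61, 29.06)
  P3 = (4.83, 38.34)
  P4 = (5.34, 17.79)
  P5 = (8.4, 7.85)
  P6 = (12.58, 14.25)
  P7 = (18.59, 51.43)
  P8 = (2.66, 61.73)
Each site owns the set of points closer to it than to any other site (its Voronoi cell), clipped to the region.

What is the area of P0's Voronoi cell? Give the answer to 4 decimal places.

1. box [0,22]×[0,63]: [(0, 0) (22, 0) (22, 63) (0, 63)]
2. ⊥bis P0·P1 via (7.24,23.005): [(0, 51.6719) (0, 0) (13.0501, 0)]  |A|=337.1605
3. ⊥bis P0·P2 via (8.48,25.415): [(5.2664, 30.8195) (0, 39.6763) (0, 0) (13.0501, 0)]  |A|=305.5737
4. ⊥bis P0·P3 via (3.59,30.055): [(5.5329, 29.7642) (0, 30.5923) (0, 0) (13.0501, 0)]  |A|=278.8447
5. ⊥bis P0·P4 via (3.845,19.78): [(7.3832, 22.4381) (5.5329, 29.7642) (0, 30.5923) (0, 16.8914)]  |A|=70.0794
6. ⊥bis P0·P5 via (5.375,14.81): [(7.3832, 22.4381) (5.5329, 29.7642) (0, 30.5923) (0, 16.8914)]  |A|=70.0794
7. ⊥bis P0·P6 via (7.465,18.01): [(7.3832, 22.4381) (5.5329, 29.7642) (0, 30.5923) (0, 16.8914)]  |A|=70.0794
8. ⊥bis P0·P7 via (10.47,36.6): [(7.3832, 22.4381) (5.5329, 29.7642) (0, 30.5923) (0, 16.8914)]  |A|=70.0794
9. ⊥bis P0·P8 via (2.505,41.75): [(7.3832, 22.4381) (5.5329, 29.7642) (0, 30.5923) (0, 16.8914)]  |A|=70.0794
10. canonical 4-gon: [(7.3832, 22.4381) (5.5329, 29.7642) (0, 30.5923) (0, 16.8914)]
11. shoelace: 70.0794

Area of P0's cell: 70.0794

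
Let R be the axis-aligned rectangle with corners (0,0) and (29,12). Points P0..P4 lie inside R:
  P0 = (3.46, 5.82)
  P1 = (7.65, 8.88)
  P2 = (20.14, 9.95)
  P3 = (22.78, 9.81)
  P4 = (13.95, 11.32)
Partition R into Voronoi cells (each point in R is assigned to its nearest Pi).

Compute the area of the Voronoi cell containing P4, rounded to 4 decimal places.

Area of P4's cell: 43.5750

1. box [0,29]×[0,12]: [(0, 0) (29, 0) (29, 12) (0, 12)]
2. ⊥bis P4·P0 via (8.705,8.57): [(13.1983, 0) (29, 0) (29, 12) (6.9066, 12)]  |A|=227.3703
3. ⊥bis P4·P1 via (10.8,10.1): [(14.7117, 0) (29, 0) (29, 12) (10.0641, 12)]  |A|=199.3448
4. ⊥bis P4·P2 via (17.045,10.635): [(14.6987, 0.0337) (17.3471, 12) (10.0641, 12)]  |A|=43.575
5. ⊥bis P4·P3 via (18.365,10.565): [(14.6987, 0.0337) (17.3471, 12) (10.0641, 12)]  |A|=43.575
6. canonical 3-gon: [(14.6987, 0.0337) (17.3471, 12) (10.0641, 12)]
7. shoelace: 43.575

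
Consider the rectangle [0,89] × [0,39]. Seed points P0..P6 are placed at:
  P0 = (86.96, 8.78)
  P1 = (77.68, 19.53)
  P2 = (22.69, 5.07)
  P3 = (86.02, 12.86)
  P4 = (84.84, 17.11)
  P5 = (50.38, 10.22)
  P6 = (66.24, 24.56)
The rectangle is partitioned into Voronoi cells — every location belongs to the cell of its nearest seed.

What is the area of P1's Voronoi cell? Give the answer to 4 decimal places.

1. box [0,89]×[0,39]: [(0, 0) (89, 0) (89, 39) (0, 39)]
2. ⊥bis P1·P0 via (82.32,14.155): [(0, 0) (65.9228, 0) (89, 19.9215) (89, 39) (0, 39)]  |A|=3241.133
3. ⊥bis P1·P2 via (50.185,12.3): [(53.4194, 0) (65.9228, 0) (89, 19.9215) (89, 39) (43.1641, 39)]  |A|=1357.7563
4. ⊥bis P1·P3 via (81.85,16.195): [(53.4194, 0) (65.9228, 0) (75.5322, 8.2954) (89, 25.1352) (89, 39) (43.1641, 39)]  |A|=1322.6483
5. ⊥bis P1·P4 via (81.26,18.32): [(53.4194, 0) (65.9228, 0) (75.5322, 8.2954) (79.5842, 13.3619) (88.2496, 39) (43.1641, 39)]  |A|=1247.755
6. ⊥bis P1·P5 via (64.03,14.875): [(68.3795, 2.1208) (75.5322, 8.2954) (79.5842, 13.3619) (88.2496, 39) (55.8028, 39)]  |A|=698.8462
7. ⊥bis P1·P6 via (71.96,22.045): [(66.1169, 8.7556) (68.3795, 2.1208) (75.5322, 8.2954) (79.5842, 13.3619) (88.2496, 39) (79.4149, 39)]  |A|=341.7796
8. canonical 6-gon: [(66.1169, 8.7556) (68.3795, 2.1208) (75.5322, 8.2954) (79.5842, 13.3619) (88.2496, 39) (79.4149, 39)]
9. shoelace: 341.7796

Area of P1's cell: 341.7796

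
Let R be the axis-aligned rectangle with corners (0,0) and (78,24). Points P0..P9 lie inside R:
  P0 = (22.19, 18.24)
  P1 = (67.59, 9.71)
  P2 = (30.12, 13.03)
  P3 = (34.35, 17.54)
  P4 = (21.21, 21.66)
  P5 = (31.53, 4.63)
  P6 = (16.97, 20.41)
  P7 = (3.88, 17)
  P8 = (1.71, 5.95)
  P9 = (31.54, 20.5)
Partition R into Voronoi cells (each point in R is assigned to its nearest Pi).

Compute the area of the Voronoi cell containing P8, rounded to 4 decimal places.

1. box [0,78]×[0,24]: [(0, 0) (78, 0) (78, 24) (0, 24)]
2. ⊥bis P8·P0 via (11.95,12.095): [(0, 0) (19.2082, 0) (4.8058, 24) (0, 24)]  |A|=288.1682
3. ⊥bis P8·P1 via (34.65,7.83): [(0, 0) (19.2082, 0) (4.8058, 24) (0, 24)]  |A|=288.1682
4. ⊥bis P8·P2 via (15.915,9.49): [(0, 0) (18.28, 0) (17.6208, 2.6453) (4.8058, 24) (0, 24)]  |A|=286.9406
5. ⊥bis P8·P3 via (18.03,11.745): [(0, 0) (18.28, 0) (17.6208, 2.6453) (4.8058, 24) (0, 24)]  |A|=286.9406
6. ⊥bis P8·P4 via (11.46,13.805): [(0, 0) (18.28, 0) (17.6208, 2.6453) (9.3585, 16.4135) (3.2465, 24) (0, 24)]  |A|=281.0256
7. ⊥bis P8·P5 via (16.62,5.29): [(0, 0) (16.3858, 0) (16.5797, 4.3801) (9.3585, 16.4135) (3.2465, 24) (0, 24)]  |A|=276.0722
8. ⊥bis P8·P6 via (9.34,13.18): [(0, 23.0367) (0, 0) (16.3858, 0) (16.5797, 4.3801) (14.6819, 7.5425)]  |A|=235.37
9. ⊥bis P8·P7 via (2.795,11.475): [(12.8214, 9.506) (0, 12.0239) (0, 0) (16.3858, 0) (16.5797, 4.3801) (14.6819, 7.5425)]  |A|=164.77
10. ⊥bis P8·P9 via (16.625,13.225): [(12.8214, 9.506) (0, 12.0239) (0, 0) (16.3858, 0) (16.5797, 4.3801) (14.6819, 7.5425)]  |A|=164.77
11. canonical 6-gon: [(12.8214, 9.506) (0, 12.0239) (0, 0) (16.3858, 0) (16.5797, 4.3801) (14.6819, 7.5425)]
12. shoelace: 164.77

Area of P8's cell: 164.7700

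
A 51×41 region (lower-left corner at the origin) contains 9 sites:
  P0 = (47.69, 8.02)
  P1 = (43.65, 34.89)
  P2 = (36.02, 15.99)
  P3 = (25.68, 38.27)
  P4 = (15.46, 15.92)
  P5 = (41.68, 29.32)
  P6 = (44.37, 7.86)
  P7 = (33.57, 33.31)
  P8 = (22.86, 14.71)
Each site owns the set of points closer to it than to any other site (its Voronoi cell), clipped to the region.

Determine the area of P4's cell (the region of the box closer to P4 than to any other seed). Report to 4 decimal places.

1. box [0,51]×[0,41]: [(0, 0) (51, 0) (51, 41) (0, 41)]
2. ⊥bis P4·P0 via (31.575,11.97): [(0, 0) (28.641, 0) (38.6906, 41) (0, 41)]  |A|=1380.2985
3. ⊥bis P4·P1 via (29.555,25.405): [(0, 0) (28.641, 0) (33.4495, 19.6176) (19.0606, 41) (0, 41)]  |A|=1170.4299
4. ⊥bis P4·P2 via (25.74,15.955): [(0, 0) (25.7943, 0) (25.6883, 31.1511) (19.0606, 41) (0, 41)]  |A|=1022.2331
5. ⊥bis P4·P3 via (20.57,27.095): [(0, 36.5011) (0, 0) (25.7943, 0) (25.7101, 24.7446)]  |A|=788.3575
6. ⊥bis P4·P5 via (28.57,22.62): [(0, 36.5011) (0, 0) (25.7943, 0) (25.7101, 24.7446)]  |A|=788.3575
7. ⊥bis P4·P6 via (29.915,11.89): [(0, 36.5011) (0, 0) (25.7943, 0) (25.7101, 24.7446)]  |A|=788.3575
8. ⊥bis P4·P7 via (24.515,24.615): [(23.3576, 25.8203) (0, 36.5011) (0, 0) (25.7943, 0) (25.7148, 23.3656)]  |A|=786.7379
9. ⊥bis P4·P8 via (19.16,15.315): [(21.0503, 26.8754) (0, 36.5011) (0, 0) (16.6558, 0)]  |A|=607.9941
10. canonical 4-gon: [(21.0503, 26.8754) (0, 36.5011) (0, 0) (16.6558, 0)]
11. shoelace: 607.9941

Area of P4's cell: 607.9941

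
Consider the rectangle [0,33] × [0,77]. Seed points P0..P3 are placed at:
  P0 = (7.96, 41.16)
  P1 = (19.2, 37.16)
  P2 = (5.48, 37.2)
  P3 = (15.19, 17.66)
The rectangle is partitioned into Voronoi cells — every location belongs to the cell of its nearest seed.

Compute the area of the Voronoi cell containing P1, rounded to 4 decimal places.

1. box [0,33]×[0,77]: [(0, 0) (33, 0) (33, 77) (0, 77)]
2. ⊥bis P1·P0 via (13.58,39.16): [(0, 1.0002) (0, 0) (33, 0) (33, 77) (27.0462, 77)]  |A|=1513.2474
3. ⊥bis P1·P2 via (12.34,37.18): [(12.3356, 35.6632) (12.2316, 0) (33, 0) (33, 77) (27.0462, 77)]  |A|=1288.9695
4. ⊥bis P1·P3 via (17.195,27.41): [(12.3356, 35.6632) (12.3144, 28.4136) (33, 24.1598) (33, 77) (27.0462, 77)]  |A|=744.0367
5. canonical 5-gon: [(12.3356, 35.6632) (12.3144, 28.4136) (33, 24.1598) (33, 77) (27.0462, 77)]
6. shoelace: 744.0367

Area of P1's cell: 744.0367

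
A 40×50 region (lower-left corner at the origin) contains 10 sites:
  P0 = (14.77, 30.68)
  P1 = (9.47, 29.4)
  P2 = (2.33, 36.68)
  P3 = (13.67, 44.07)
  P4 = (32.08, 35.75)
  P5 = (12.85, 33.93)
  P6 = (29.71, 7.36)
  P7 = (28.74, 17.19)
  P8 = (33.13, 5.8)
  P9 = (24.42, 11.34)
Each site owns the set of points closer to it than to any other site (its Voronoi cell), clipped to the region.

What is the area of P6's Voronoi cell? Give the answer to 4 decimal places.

1. box [0,40]×[0,50]: [(0, 0) (40, 0) (40, 50) (0, 50)]
2. ⊥bis P6·P0 via (22.24,19.02): [(0, 4.7719) (0, 0) (40, 0) (40, 30.398)]  |A|=703.3976
3. ⊥bis P6·P1 via (19.59,18.38): [(15.7808, 14.8819) (0, 0.3899) (0, 0) (40, 0) (40, 30.398)]  |A|=668.8219
4. ⊥bis P6·P2 via (16.02,22.02): [(15.7808, 14.8819) (0, 0.3899) (0, 0) (40, 0) (40, 30.398)]  |A|=668.8219
5. ⊥bis P6·P3 via (21.69,25.715): [(15.7808, 14.8819) (0, 0.3899) (0, 0) (40, 0) (40, 30.398)]  |A|=668.8219
6. ⊥bis P6·P4 via (30.895,21.555): [(26.7385, 21.902) (15.7808, 14.8819) (0, 0.3899) (0, 0) (40, 0) (40, 20.7949)]  |A|=605.1464
7. ⊥bis P6·P5 via (21.28,20.645): [(26.7385, 21.902) (15.7808, 14.8819) (0, 0.3899) (0, 0) (40, 0) (40, 20.7949)]  |A|=605.1464
8. ⊥bis P6·P7 via (29.225,12.275): [(10.9818, 10.4748) (0, 0.3899) (0, 0) (40, 0) (40, 13.3383)]  |A|=405.1632
9. ⊥bis P6·P8 via (31.42,6.58): [(34.2436, 12.7702) (10.9818, 10.4748) (0, 0.3899) (0, 0) (28.4186, 0)]  |A|=292.8246
10. ⊥bis P6·P9 via (27.065,9.35): [(34.2436, 12.7702) (29.2689, 12.2793) (20.0304, 0) (28.4186, 0)]  |A|=81.8349
11. canonical 4-gon: [(34.2436, 12.7702) (29.2689, 12.2793) (20.0304, 0) (28.4186, 0)]
12. shoelace: 81.8349

Area of P6's cell: 81.8349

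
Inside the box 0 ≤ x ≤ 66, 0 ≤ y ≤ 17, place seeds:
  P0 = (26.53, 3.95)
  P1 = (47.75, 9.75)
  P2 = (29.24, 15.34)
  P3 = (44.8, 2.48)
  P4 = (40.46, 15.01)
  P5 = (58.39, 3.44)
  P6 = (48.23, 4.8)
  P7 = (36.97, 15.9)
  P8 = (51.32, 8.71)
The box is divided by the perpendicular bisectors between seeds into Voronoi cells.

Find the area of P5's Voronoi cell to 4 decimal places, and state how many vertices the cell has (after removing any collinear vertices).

Area of P5's cell: 153.9006 (5 vertices)

1. box [0,66]×[0,17]: [(0, 0) (66, 0) (66, 17) (0, 17)]
2. ⊥bis P5·P0 via (42.46,3.695): [(42.4009, 0) (66, 0) (66, 17) (42.673, 17)]  |A|=398.8724
3. ⊥bis P5·P1 via (53.07,6.595): [(49.1589, 0) (66, 0) (66, 17) (59.2406, 17)]  |A|=200.6042
4. ⊥bis P5·P2 via (43.815,9.39): [(49.1589, 0) (66, 0) (66, 17) (59.2406, 17)]  |A|=200.6042
5. ⊥bis P5·P3 via (51.595,2.96): [(51.5225, 3.9857) (51.8041, 0) (66, 0) (66, 17) (59.2406, 17)]  |A|=195.3327
6. ⊥bis P5·P4 via (49.425,9.225): [(51.5225, 3.9857) (51.8041, 0) (66, 0) (66, 17) (59.2406, 17)]  |A|=195.3327
7. ⊥bis P5·P6 via (53.31,4.12): [(53.8078, 7.8392) (52.7585, 0) (66, 0) (66, 17) (59.2406, 17)]  |A|=186.4952
8. ⊥bis P5·P7 via (47.68,9.67): [(53.8078, 7.8392) (52.7585, 0) (66, 0) (66, 17) (59.2406, 17)]  |A|=186.4952
9. ⊥bis P5·P8 via (54.855,6.075): [(53.2908, 3.9765) (52.7585, 0) (66, 0) (66, 17) (62.9985, 17)]  |A|=153.9006
10. canonical 5-gon: [(53.2908, 3.9765) (52.7585, 0) (66, 0) (66, 17) (62.9985, 17)]
11. shoelace: 153.9006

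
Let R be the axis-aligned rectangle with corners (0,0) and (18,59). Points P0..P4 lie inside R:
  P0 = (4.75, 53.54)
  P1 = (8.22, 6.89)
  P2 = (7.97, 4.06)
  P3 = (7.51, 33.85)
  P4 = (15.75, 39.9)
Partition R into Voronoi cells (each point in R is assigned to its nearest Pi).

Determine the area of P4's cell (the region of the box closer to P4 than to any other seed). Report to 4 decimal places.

Area of P4's cell: 141.4832

1. box [0,18]×[0,59]: [(0, 0) (18, 0) (18, 59) (0, 59)]
2. ⊥bis P4·P0 via (10.25,46.72): [(0, 38.4539) (0, 0) (18, 0) (18, 52.97)]  |A|=822.8148
3. ⊥bis P4·P1 via (11.985,23.395): [(0, 38.4539) (0, 26.1289) (18, 22.0229) (18, 52.97)]  |A|=389.4483
4. ⊥bis P4·P2 via (11.86,21.98): [(0, 38.4539) (0, 26.1289) (18, 22.0229) (18, 52.97)]  |A|=389.4483
5. ⊥bis P4·P3 via (11.63,36.875): [(6.5766, 43.7576) (18, 28.1992) (18, 52.97)]  |A|=141.4832
6. canonical 3-gon: [(6.5766, 43.7576) (18, 28.1992) (18, 52.97)]
7. shoelace: 141.4832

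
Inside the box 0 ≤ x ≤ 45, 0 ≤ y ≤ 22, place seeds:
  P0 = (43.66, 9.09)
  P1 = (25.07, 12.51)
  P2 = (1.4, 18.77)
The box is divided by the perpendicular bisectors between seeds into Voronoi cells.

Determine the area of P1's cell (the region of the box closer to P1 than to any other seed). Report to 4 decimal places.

1. box [0,45]×[0,22]: [(0, 0) (45, 0) (45, 22) (0, 22)]
2. ⊥bis P1·P0 via (34.365,10.8): [(0, 0) (32.3781, 0) (36.4255, 22) (0, 22)]  |A|=756.8395
3. ⊥bis P1·P2 via (13.235,15.64): [(9.0987, 0) (32.3781, 0) (36.4255, 22) (14.917, 22)]  |A|=492.6665
4. canonical 4-gon: [(9.0987, 0) (32.3781, 0) (36.4255, 22) (14.917, 22)]
5. shoelace: 492.6665

Area of P1's cell: 492.6665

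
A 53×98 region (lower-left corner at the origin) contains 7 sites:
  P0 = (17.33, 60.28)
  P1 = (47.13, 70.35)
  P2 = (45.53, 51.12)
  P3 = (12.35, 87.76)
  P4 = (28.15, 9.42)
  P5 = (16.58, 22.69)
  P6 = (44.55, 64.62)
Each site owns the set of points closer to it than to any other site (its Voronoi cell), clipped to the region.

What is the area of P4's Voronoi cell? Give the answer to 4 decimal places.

Area of P4's cell: 905.3121

1. box [0,53]×[0,98]: [(0, 0) (53, 0) (53, 98) (0, 98)]
2. ⊥bis P4·P0 via (22.74,34.85): [(0, 30.0123) (0, 0) (53, 0) (53, 41.2875)]  |A|=1889.445
3. ⊥bis P4·P1 via (37.64,39.885): [(41.1978, 38.7767) (0, 30.0123) (0, 0) (53, 0) (53, 35.1003)]  |A|=1852.9334
4. ⊥bis P4·P2 via (36.84,30.27): [(24.7998, 35.2882) (0, 30.0123) (0, 0) (53, 0) (53, 23.5347)]  |A|=1639.1285
5. ⊥bis P4·P3 via (20.25,48.59): [(24.7998, 35.2882) (0, 30.0123) (0, 0) (53, 0) (53, 23.5347)]  |A|=1639.1285
6. ⊥bis P4·P5 via (22.365,16.055): [(38.0772, 29.7543) (3.951, 0) (53, 0) (53, 23.5347)]  |A|=905.3121
7. ⊥bis P4·P6 via (36.35,37.02): [(38.0772, 29.7543) (3.951, 0) (53, 0) (53, 23.5347)]  |A|=905.3121
8. canonical 4-gon: [(38.0772, 29.7543) (3.951, 0) (53, 0) (53, 23.5347)]
9. shoelace: 905.3121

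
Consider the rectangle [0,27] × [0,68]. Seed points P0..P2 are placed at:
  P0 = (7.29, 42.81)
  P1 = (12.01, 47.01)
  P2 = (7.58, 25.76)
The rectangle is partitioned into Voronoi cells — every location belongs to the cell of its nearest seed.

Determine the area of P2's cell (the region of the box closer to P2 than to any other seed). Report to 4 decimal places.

Area of P2's cell: 921.1390

1. box [0,27]×[0,68]: [(0, 0) (27, 0) (27, 68) (0, 68)]
2. ⊥bis P2·P0 via (7.435,34.285): [(0, 34.1585) (0, 0) (27, 0) (27, 34.6178)]  |A|=928.4803
3. ⊥bis P2·P1 via (9.795,36.385): [(18.9305, 34.4805) (0, 34.1585) (0, 0) (27, 0) (27, 32.7983)]  |A|=921.139
4. canonical 5-gon: [(18.9305, 34.4805) (0, 34.1585) (0, 0) (27, 0) (27, 32.7983)]
5. shoelace: 921.139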